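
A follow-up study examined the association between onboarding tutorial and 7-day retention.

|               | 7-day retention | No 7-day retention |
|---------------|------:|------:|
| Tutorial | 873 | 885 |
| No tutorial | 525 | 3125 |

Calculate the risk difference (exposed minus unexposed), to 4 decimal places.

0.3528

Cells: a = 873, b = 885, c = 525, d = 3125.
Risk in exposed = 873/1758 = 0.496587; risk in unexposed = 525/3650 = 0.143836.
Risk difference = 0.496587 − 0.143836 = 0.352751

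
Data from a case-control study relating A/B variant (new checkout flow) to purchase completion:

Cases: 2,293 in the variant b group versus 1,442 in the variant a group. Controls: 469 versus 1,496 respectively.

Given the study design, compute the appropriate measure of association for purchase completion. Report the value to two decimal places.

5.07

From the description: a = 2293, b = 469, c = 1442, d = 1496.
This is a case-control study: participants were sampled on outcome status, so risks in the source population cannot be estimated directly — relative risk is not valid here. The odds ratio is the appropriate measure.
OR = (a·d)/(b·c) = (2293 × 1496) / (469 × 1442) = 3430328 / 676298 = 5.07221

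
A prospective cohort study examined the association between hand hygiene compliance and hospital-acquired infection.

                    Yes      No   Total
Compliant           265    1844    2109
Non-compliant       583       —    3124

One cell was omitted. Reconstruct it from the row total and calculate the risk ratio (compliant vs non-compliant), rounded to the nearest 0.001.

The missing cell is in the unexposed row: 3124 − 583 = 2541.
So a = 265, b = 1844, c = 583, d = 2541.
RR = [a/(a+b)] / [c/(c+d)] = (265/2109) / (583/3124) = 0.12565/0.18662 = 0.67330

0.673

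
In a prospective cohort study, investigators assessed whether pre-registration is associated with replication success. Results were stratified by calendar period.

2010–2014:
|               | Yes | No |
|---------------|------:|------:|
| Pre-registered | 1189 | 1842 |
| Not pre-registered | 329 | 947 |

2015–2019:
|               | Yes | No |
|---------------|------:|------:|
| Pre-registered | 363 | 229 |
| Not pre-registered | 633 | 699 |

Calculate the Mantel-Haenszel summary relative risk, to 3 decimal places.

RR_MH = Σ(aᵢ·n₀ᵢ/nᵢ) / Σ(cᵢ·n₁ᵢ/nᵢ), with n₁ᵢ = aᵢ+bᵢ (exposed), n₀ᵢ = cᵢ+dᵢ (unexposed), nᵢ = n₁ᵢ+n₀ᵢ.
Stratum 1 (2010–2014): n₁ = 3031, n₀ = 1276, n = 4307; a·n₀/n = 1189·1276/4307 = 352.2554; c·n₁/n = 329·3031/4307 = 231.5298
Stratum 2 (2015–2019): n₁ = 592, n₀ = 1332, n = 1924; a·n₀/n = 363·1332/1924 = 251.3077; c·n₁/n = 633·592/1924 = 194.7692
RR_MH = (352.2554 + 251.3077) / (231.5298 + 194.7692) = 603.5631 / 426.2991 = 1.41582

1.416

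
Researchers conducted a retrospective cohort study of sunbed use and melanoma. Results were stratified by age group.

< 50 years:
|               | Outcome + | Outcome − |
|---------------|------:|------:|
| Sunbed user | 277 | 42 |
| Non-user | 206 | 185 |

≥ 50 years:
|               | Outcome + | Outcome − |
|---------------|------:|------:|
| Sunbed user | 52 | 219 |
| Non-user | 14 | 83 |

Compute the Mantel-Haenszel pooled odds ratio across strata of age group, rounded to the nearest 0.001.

4.089

OR_MH = Σ(aᵢdᵢ/nᵢ) / Σ(bᵢcᵢ/nᵢ), where nᵢ is the stratum total.
Stratum 1 (< 50 years): n = 710; a·d/n = 277·185/710 = 72.1761; b·c/n = 42·206/710 = 12.1859
Stratum 2 (≥ 50 years): n = 368; a·d/n = 52·83/368 = 11.7283; b·c/n = 219·14/368 = 8.3315
OR_MH = (72.1761 + 11.7283) / (12.1859 + 8.3315) = 83.9043 / 20.5174 = 4.08942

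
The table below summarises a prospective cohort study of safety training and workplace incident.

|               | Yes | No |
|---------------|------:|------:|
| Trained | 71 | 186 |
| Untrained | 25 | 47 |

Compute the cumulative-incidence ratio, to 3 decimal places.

Cells: a = 71, b = 186, c = 25, d = 47.
Risk in exposed = 71/257 = 0.27626; risk in unexposed = 25/72 = 0.34722.
RR = 0.27626 / 0.34722 = 0.79564
The risk is 20% lower among the exposed than among the unexposed.

0.796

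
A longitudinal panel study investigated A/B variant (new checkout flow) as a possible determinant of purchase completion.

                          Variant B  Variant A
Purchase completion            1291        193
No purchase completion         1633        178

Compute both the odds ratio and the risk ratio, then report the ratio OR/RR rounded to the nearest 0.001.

0.859

Reading the table with exposure as columns: a = 1291 (Variant B, case), b = 1633 (Variant B, non-case), c = 193 (Variant A, case), d = 178.
OR = (1291·178)/(1633·193) = 229798/315169 = 0.72913
Risk in exposed = 1291/2924 = 0.44152; risk in unexposed = 193/371 = 0.52022; RR = 0.84872
OR/RR = 0.72913 / 0.84872 = 0.85909
The outcome is not rare, so the OR lies further from 1 than the RR.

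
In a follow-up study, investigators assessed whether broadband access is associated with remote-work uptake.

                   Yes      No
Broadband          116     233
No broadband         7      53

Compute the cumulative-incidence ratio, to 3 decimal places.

2.849

Cells: a = 116, b = 233, c = 7, d = 53.
Risk in exposed = 116/349 = 0.33238; risk in unexposed = 7/60 = 0.11667.
RR = 0.33238 / 0.11667 = 2.84896
The risk among the exposed is 2.85 times that among the unexposed.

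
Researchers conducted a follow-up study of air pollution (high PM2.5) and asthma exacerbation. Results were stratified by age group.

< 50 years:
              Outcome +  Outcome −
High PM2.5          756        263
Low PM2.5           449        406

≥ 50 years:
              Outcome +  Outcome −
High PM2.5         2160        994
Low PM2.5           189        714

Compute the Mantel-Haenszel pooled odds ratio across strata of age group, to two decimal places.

4.98

OR_MH = Σ(aᵢdᵢ/nᵢ) / Σ(bᵢcᵢ/nᵢ), where nᵢ is the stratum total.
Stratum 1 (< 50 years): n = 1874; a·d/n = 756·406/1874 = 163.7866; b·c/n = 263·449/1874 = 63.0133
Stratum 2 (≥ 50 years): n = 4057; a·d/n = 2160·714/4057 = 380.1430; b·c/n = 994·189/4057 = 46.3066
OR_MH = (163.7866 + 380.1430) / (63.0133 + 46.3066) = 543.9295 / 109.3200 = 4.97557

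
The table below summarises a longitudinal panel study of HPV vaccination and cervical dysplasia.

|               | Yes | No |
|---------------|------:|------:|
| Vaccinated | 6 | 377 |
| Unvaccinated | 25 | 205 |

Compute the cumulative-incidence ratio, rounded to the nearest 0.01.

0.14

Cells: a = 6, b = 377, c = 25, d = 205.
Risk in exposed = 6/383 = 0.01567; risk in unexposed = 25/230 = 0.10870.
RR = 0.01567 / 0.10870 = 0.14413
The risk is 86% lower among the exposed than among the unexposed.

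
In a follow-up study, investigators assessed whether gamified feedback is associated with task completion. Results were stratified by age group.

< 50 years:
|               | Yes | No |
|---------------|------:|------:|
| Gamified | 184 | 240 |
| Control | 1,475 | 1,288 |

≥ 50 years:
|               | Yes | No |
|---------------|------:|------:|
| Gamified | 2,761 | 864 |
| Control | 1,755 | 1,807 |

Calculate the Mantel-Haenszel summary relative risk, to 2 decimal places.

RR_MH = Σ(aᵢ·n₀ᵢ/nᵢ) / Σ(cᵢ·n₁ᵢ/nᵢ), with n₁ᵢ = aᵢ+bᵢ (exposed), n₀ᵢ = cᵢ+dᵢ (unexposed), nᵢ = n₁ᵢ+n₀ᵢ.
Stratum 1 (< 50 years): n₁ = 424, n₀ = 2763, n = 3187; a·n₀/n = 184·2763/3187 = 159.5206; c·n₁/n = 1475·424/3187 = 196.2347
Stratum 2 (≥ 50 years): n₁ = 3625, n₀ = 3562, n = 7187; a·n₀/n = 2761·3562/7187 = 1368.3988; c·n₁/n = 1755·3625/7187 = 885.1920
RR_MH = (159.5206 + 1368.3988) / (196.2347 + 885.1920) = 1527.9193 / 1081.4267 = 1.41287

1.41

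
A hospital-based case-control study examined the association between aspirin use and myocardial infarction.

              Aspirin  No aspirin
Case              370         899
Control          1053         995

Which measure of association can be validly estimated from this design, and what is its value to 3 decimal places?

Reading the table with exposure as columns: a = 370 (Aspirin, case), b = 1053 (Aspirin, non-case), c = 899 (No aspirin, case), d = 995.
This is a hospital-based case-control study: participants were sampled on outcome status, so risks in the source population cannot be estimated directly — relative risk is not valid here. The odds ratio is the appropriate measure.
OR = (a·d)/(b·c) = (370 × 995) / (1053 × 899) = 368150 / 946647 = 0.38890

0.389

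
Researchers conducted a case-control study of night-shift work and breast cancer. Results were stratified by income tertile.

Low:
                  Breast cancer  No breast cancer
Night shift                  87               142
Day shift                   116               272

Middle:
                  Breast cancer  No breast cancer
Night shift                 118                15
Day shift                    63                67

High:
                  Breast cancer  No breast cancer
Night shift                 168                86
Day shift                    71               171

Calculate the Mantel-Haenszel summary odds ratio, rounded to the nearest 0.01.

OR_MH = Σ(aᵢdᵢ/nᵢ) / Σ(bᵢcᵢ/nᵢ), where nᵢ is the stratum total.
Stratum 1 (Low): n = 617; a·d/n = 87·272/617 = 38.3533; b·c/n = 142·116/617 = 26.6969
Stratum 2 (Middle): n = 263; a·d/n = 118·67/263 = 30.0608; b·c/n = 15·63/263 = 3.5932
Stratum 3 (High): n = 496; a·d/n = 168·171/496 = 57.9194; b·c/n = 86·71/496 = 12.3105
OR_MH = (38.3533 + 30.0608 + 57.9194) / (26.6969 + 3.5932 + 12.3105) = 126.3335 / 42.6006 = 2.96554

2.97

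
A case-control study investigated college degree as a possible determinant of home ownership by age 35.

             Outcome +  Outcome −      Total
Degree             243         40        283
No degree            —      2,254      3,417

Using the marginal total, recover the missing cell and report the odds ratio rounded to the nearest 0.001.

11.774

The missing cell is in the unexposed row: 3417 − 2254 = 1163.
So a = 243, b = 40, c = 1163, d = 2254.
OR = (a·d)/(b·c) = (243 × 2254) / (40 × 1163) = 547722 / 46520 = 11.77390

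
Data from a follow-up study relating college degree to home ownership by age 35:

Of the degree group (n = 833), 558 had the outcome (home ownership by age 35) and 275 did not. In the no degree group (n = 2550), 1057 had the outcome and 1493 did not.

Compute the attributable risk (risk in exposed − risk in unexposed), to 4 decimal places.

From the description: a = 558, b = 275, c = 1057, d = 1493.
Risk in exposed = 558/833 = 0.669868; risk in unexposed = 1057/2550 = 0.414510.
Risk difference = 0.669868 − 0.414510 = 0.255358

0.2554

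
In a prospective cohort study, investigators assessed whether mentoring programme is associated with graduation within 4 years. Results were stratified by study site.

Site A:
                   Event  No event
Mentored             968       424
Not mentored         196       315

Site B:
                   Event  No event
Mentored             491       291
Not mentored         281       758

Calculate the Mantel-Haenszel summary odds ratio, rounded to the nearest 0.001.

4.116

OR_MH = Σ(aᵢdᵢ/nᵢ) / Σ(bᵢcᵢ/nᵢ), where nᵢ is the stratum total.
Stratum 1 (Site A): n = 1903; a·d/n = 968·315/1903 = 160.2312; b·c/n = 424·196/1903 = 43.6700
Stratum 2 (Site B): n = 1821; a·d/n = 491·758/1821 = 204.3811; b·c/n = 291·281/1821 = 44.9044
OR_MH = (160.2312 + 204.3811) / (43.6700 + 44.9044) = 364.6123 / 88.5744 = 4.11645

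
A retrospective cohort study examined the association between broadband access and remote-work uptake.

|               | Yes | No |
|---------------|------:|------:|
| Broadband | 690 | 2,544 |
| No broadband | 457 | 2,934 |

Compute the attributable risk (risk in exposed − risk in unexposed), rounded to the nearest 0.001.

0.079

Cells: a = 690, b = 2544, c = 457, d = 2934.
Risk in exposed = 690/3234 = 0.213358; risk in unexposed = 457/3391 = 0.134769.
Risk difference = 0.213358 − 0.134769 = 0.078590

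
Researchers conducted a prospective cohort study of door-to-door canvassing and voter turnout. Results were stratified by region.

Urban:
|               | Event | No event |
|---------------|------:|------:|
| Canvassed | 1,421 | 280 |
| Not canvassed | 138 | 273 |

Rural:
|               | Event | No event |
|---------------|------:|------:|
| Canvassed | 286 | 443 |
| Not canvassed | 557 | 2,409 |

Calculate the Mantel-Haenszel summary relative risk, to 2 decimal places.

2.29

RR_MH = Σ(aᵢ·n₀ᵢ/nᵢ) / Σ(cᵢ·n₁ᵢ/nᵢ), with n₁ᵢ = aᵢ+bᵢ (exposed), n₀ᵢ = cᵢ+dᵢ (unexposed), nᵢ = n₁ᵢ+n₀ᵢ.
Stratum 1 (Urban): n₁ = 1701, n₀ = 411, n = 2112; a·n₀/n = 1421·411/2112 = 276.5298; c·n₁/n = 138·1701/2112 = 111.1449
Stratum 2 (Rural): n₁ = 729, n₀ = 2966, n = 3695; a·n₀/n = 286·2966/3695 = 229.5740; c·n₁/n = 557·729/3695 = 109.8926
RR_MH = (276.5298 + 229.5740) / (111.1449 + 109.8926) = 506.1038 / 221.0374 = 2.28967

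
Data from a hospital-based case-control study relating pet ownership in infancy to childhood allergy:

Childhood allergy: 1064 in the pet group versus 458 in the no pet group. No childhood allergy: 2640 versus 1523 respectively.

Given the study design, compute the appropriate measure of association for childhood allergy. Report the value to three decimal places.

From the description: a = 1064, b = 2640, c = 458, d = 1523.
This is a hospital-based case-control study: participants were sampled on outcome status, so risks in the source population cannot be estimated directly — relative risk is not valid here. The odds ratio is the appropriate measure.
OR = (a·d)/(b·c) = (1064 × 1523) / (2640 × 458) = 1620472 / 1209120 = 1.34021

1.340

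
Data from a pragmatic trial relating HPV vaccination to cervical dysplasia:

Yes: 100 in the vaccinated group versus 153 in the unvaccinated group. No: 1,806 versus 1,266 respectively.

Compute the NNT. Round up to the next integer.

19

Risk in treated group = 100/1906 = 0.05247; risk in control = 153/1419 = 0.10782.
Absolute risk reduction = 0.10782 − 0.05247 = 0.05536
NNT = 1 / ARR = 1 / 0.05536 = 18.065 → round up → 19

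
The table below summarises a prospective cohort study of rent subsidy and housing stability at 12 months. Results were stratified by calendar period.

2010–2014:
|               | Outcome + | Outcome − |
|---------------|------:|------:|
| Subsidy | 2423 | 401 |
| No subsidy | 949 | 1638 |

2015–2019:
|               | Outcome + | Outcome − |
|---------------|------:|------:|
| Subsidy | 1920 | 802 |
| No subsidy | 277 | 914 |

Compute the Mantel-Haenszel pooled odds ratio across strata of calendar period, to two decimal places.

OR_MH = Σ(aᵢdᵢ/nᵢ) / Σ(bᵢcᵢ/nᵢ), where nᵢ is the stratum total.
Stratum 1 (2010–2014): n = 5411; a·d/n = 2423·1638/5411 = 733.4825; b·c/n = 401·949/5411 = 70.3288
Stratum 2 (2015–2019): n = 3913; a·d/n = 1920·914/3913 = 448.4743; b·c/n = 802·277/3913 = 56.7733
OR_MH = (733.4825 + 448.4743) / (70.3288 + 56.7733) = 1181.9569 / 127.1021 = 9.29927

9.30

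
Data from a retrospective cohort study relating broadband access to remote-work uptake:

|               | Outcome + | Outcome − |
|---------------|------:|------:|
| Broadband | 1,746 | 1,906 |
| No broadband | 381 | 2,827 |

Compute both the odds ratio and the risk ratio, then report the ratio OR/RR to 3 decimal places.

Cells: a = 1746, b = 1906, c = 381, d = 2827.
OR = (1746·2827)/(1906·381) = 4935942/726186 = 6.79708
Risk in exposed = 1746/3652 = 0.47809; risk in unexposed = 381/3208 = 0.11877; RR = 4.02553
OR/RR = 6.79708 / 4.02553 = 1.68849
The outcome is not rare, so the OR lies further from 1 than the RR.

1.688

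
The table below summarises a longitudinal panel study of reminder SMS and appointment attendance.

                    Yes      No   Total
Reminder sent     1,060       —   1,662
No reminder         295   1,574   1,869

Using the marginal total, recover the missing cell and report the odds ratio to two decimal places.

9.39

The missing cell is in the exposed row: 1662 − 1060 = 602.
So a = 1060, b = 602, c = 295, d = 1574.
OR = (a·d)/(b·c) = (1060 × 1574) / (602 × 295) = 1668440 / 177590 = 9.39490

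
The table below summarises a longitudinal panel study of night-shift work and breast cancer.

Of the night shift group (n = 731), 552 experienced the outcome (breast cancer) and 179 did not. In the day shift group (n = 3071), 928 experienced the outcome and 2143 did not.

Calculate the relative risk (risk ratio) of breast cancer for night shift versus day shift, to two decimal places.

From the description: a = 552, b = 179, c = 928, d = 2143.
Risk in exposed = 552/731 = 0.75513; risk in unexposed = 928/3071 = 0.30218.
RR = 0.75513 / 0.30218 = 2.49893
The risk among the exposed is 2.50 times that among the unexposed.

2.50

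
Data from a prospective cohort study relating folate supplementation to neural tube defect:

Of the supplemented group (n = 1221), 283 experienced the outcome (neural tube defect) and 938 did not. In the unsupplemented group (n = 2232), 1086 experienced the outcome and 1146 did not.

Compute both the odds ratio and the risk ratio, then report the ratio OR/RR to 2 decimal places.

From the description: a = 283, b = 938, c = 1086, d = 1146.
OR = (283·1146)/(938·1086) = 324318/1018668 = 0.31837
Risk in exposed = 283/1221 = 0.23178; risk in unexposed = 1086/2232 = 0.48656; RR = 0.47636
OR/RR = 0.31837 / 0.47636 = 0.66835
The outcome is not rare, so the OR lies further from 1 than the RR.

0.67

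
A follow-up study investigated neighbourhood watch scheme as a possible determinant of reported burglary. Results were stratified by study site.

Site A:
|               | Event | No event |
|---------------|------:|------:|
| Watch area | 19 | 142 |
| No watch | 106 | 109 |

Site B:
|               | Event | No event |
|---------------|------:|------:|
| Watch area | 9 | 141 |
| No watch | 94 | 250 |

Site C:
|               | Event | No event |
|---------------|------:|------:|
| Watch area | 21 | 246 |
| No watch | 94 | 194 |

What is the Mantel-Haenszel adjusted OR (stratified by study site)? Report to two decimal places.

0.16

OR_MH = Σ(aᵢdᵢ/nᵢ) / Σ(bᵢcᵢ/nᵢ), where nᵢ is the stratum total.
Stratum 1 (Site A): n = 376; a·d/n = 19·109/376 = 5.5080; b·c/n = 142·106/376 = 40.0319
Stratum 2 (Site B): n = 494; a·d/n = 9·250/494 = 4.5547; b·c/n = 141·94/494 = 26.8300
Stratum 3 (Site C): n = 555; a·d/n = 21·194/555 = 7.3405; b·c/n = 246·94/555 = 41.6649
OR_MH = (5.5080 + 4.5547 + 7.3405) / (40.0319 + 26.8300 + 41.6649) = 17.4032 / 108.5267 = 0.16036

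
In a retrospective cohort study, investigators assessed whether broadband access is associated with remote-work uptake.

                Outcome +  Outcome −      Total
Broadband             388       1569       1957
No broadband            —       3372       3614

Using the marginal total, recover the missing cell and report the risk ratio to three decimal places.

2.961

The missing cell is in the unexposed row: 3614 − 3372 = 242.
So a = 388, b = 1569, c = 242, d = 3372.
RR = [a/(a+b)] / [c/(c+d)] = (388/1957) / (242/3614) = 0.19826/0.06696 = 2.96083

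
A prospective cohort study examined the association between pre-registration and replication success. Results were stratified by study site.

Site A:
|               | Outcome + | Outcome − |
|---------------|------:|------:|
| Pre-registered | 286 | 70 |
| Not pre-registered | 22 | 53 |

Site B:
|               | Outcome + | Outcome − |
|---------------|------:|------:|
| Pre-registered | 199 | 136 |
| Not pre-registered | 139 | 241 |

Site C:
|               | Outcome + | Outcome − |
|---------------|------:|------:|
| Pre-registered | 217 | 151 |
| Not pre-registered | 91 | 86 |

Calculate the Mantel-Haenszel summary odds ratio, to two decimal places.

2.47

OR_MH = Σ(aᵢdᵢ/nᵢ) / Σ(bᵢcᵢ/nᵢ), where nᵢ is the stratum total.
Stratum 1 (Site A): n = 431; a·d/n = 286·53/431 = 35.1694; b·c/n = 70·22/431 = 3.5731
Stratum 2 (Site B): n = 715; a·d/n = 199·241/715 = 67.0755; b·c/n = 136·139/715 = 26.4392
Stratum 3 (Site C): n = 545; a·d/n = 217·86/545 = 34.2422; b·c/n = 151·91/545 = 25.2128
OR_MH = (35.1694 + 67.0755 + 34.2422) / (3.5731 + 26.4392 + 25.2128) = 136.4871 / 55.2251 = 2.47147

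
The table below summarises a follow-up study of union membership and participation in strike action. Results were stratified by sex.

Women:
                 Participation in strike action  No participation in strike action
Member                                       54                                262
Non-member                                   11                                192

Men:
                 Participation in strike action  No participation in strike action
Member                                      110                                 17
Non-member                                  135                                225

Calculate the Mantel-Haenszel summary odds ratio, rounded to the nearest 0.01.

6.90

OR_MH = Σ(aᵢdᵢ/nᵢ) / Σ(bᵢcᵢ/nᵢ), where nᵢ is the stratum total.
Stratum 1 (Women): n = 519; a·d/n = 54·192/519 = 19.9769; b·c/n = 262·11/519 = 5.5530
Stratum 2 (Men): n = 487; a·d/n = 110·225/487 = 50.8214; b·c/n = 17·135/487 = 4.7125
OR_MH = (19.9769 + 50.8214) / (5.5530 + 4.7125) = 70.7982 / 10.2655 = 6.89671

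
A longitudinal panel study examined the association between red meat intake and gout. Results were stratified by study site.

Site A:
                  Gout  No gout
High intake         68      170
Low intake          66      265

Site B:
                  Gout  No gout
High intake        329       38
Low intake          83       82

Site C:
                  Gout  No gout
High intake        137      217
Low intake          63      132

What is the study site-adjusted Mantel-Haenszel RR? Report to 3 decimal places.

1.516

RR_MH = Σ(aᵢ·n₀ᵢ/nᵢ) / Σ(cᵢ·n₁ᵢ/nᵢ), with n₁ᵢ = aᵢ+bᵢ (exposed), n₀ᵢ = cᵢ+dᵢ (unexposed), nᵢ = n₁ᵢ+n₀ᵢ.
Stratum 1 (Site A): n₁ = 238, n₀ = 331, n = 569; a·n₀/n = 68·331/569 = 39.5571; c·n₁/n = 66·238/569 = 27.6063
Stratum 2 (Site B): n₁ = 367, n₀ = 165, n = 532; a·n₀/n = 329·165/532 = 102.0395; c·n₁/n = 83·367/532 = 57.2575
Stratum 3 (Site C): n₁ = 354, n₀ = 195, n = 549; a·n₀/n = 137·195/549 = 48.6612; c·n₁/n = 63·354/549 = 40.6230
RR_MH = (39.5571 + 102.0395 + 48.6612) / (27.6063 + 57.2575 + 40.6230) = 190.2578 / 125.4868 = 1.51616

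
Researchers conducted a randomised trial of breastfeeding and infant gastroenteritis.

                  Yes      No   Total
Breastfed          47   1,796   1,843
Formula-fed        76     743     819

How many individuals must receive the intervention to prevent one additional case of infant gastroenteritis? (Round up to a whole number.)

15

Risk in treated group = 47/1843 = 0.02550; risk in control = 76/819 = 0.09280.
Absolute risk reduction = 0.09280 − 0.02550 = 0.06729
NNT = 1 / ARR = 1 / 0.06729 = 14.860 → round up → 15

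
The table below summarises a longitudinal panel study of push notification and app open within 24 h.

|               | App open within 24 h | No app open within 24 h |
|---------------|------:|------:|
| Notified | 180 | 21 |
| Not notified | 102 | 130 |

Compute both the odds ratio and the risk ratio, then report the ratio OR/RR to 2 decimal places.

Cells: a = 180, b = 21, c = 102, d = 130.
OR = (180·130)/(21·102) = 23400/2142 = 10.92437
Risk in exposed = 180/201 = 0.89552; risk in unexposed = 102/232 = 0.43966; RR = 2.03687
OR/RR = 10.92437 / 2.03687 = 5.36330
The outcome is not rare, so the OR lies further from 1 than the RR.

5.36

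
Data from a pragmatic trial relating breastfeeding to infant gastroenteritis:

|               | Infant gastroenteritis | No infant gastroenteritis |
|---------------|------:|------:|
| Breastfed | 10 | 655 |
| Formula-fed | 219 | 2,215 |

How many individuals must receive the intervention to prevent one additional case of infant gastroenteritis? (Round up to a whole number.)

Risk in treated group = 10/665 = 0.01504; risk in control = 219/2434 = 0.08998.
Absolute risk reduction = 0.08998 − 0.01504 = 0.07494
NNT = 1 / ARR = 1 / 0.07494 = 13.344 → round up → 14

14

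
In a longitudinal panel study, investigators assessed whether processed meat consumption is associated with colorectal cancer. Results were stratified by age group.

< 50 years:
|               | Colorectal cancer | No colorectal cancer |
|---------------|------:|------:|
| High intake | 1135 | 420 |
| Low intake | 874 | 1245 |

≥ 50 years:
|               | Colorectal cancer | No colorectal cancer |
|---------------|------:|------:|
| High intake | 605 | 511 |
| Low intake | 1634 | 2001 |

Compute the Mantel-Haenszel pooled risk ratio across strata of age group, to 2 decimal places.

1.48

RR_MH = Σ(aᵢ·n₀ᵢ/nᵢ) / Σ(cᵢ·n₁ᵢ/nᵢ), with n₁ᵢ = aᵢ+bᵢ (exposed), n₀ᵢ = cᵢ+dᵢ (unexposed), nᵢ = n₁ᵢ+n₀ᵢ.
Stratum 1 (< 50 years): n₁ = 1555, n₀ = 2119, n = 3674; a·n₀/n = 1135·2119/3674 = 654.6176; c·n₁/n = 874·1555/3674 = 369.9156
Stratum 2 (≥ 50 years): n₁ = 1116, n₀ = 3635, n = 4751; a·n₀/n = 605·3635/4751 = 462.8868; c·n₁/n = 1634·1116/4751 = 383.8232
RR_MH = (654.6176 + 462.8868) / (369.9156 + 383.8232) = 1117.5043 / 753.7388 = 1.48261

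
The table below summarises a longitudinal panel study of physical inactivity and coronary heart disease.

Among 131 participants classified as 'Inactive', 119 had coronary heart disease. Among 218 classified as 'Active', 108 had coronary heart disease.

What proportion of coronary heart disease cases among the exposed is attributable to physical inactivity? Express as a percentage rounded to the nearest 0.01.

From the description: a = 119, b = 12, c = 108, d = 110.
Risk in exposed = 119/131 = 0.90840; risk in unexposed = 108/218 = 0.49541.
RR = 0.90840/0.49541 = 1.83362
AR% = (RR − 1)/RR × 100 = (1.83362 − 1)/1.83362 × 100 = 45.4630%

45.46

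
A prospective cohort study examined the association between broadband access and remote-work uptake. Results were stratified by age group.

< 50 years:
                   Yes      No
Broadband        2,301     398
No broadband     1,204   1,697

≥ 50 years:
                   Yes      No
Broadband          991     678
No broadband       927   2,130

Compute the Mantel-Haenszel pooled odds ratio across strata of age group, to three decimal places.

OR_MH = Σ(aᵢdᵢ/nᵢ) / Σ(bᵢcᵢ/nᵢ), where nᵢ is the stratum total.
Stratum 1 (< 50 years): n = 5600; a·d/n = 2301·1697/5600 = 697.2852; b·c/n = 398·1204/5600 = 85.5700
Stratum 2 (≥ 50 years): n = 4726; a·d/n = 991·2130/4726 = 446.6420; b·c/n = 678·927/4726 = 132.9890
OR_MH = (697.2852 + 446.6420) / (85.5700 + 132.9890) = 1143.9272 / 218.5590 = 5.23395

5.234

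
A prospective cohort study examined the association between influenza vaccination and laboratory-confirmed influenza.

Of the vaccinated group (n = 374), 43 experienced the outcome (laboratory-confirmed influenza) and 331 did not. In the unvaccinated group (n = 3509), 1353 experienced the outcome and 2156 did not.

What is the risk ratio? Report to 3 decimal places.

0.298

From the description: a = 43, b = 331, c = 1353, d = 2156.
Risk in exposed = 43/374 = 0.11497; risk in unexposed = 1353/3509 = 0.38558.
RR = 0.11497 / 0.38558 = 0.29818
The risk is 70% lower among the exposed than among the unexposed.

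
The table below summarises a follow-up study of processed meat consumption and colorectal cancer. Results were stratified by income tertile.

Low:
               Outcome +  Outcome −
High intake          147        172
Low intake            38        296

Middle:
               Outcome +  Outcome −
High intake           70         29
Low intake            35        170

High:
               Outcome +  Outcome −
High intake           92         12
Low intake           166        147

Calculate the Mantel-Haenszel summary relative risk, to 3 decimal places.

RR_MH = Σ(aᵢ·n₀ᵢ/nᵢ) / Σ(cᵢ·n₁ᵢ/nᵢ), with n₁ᵢ = aᵢ+bᵢ (exposed), n₀ᵢ = cᵢ+dᵢ (unexposed), nᵢ = n₁ᵢ+n₀ᵢ.
Stratum 1 (Low): n₁ = 319, n₀ = 334, n = 653; a·n₀/n = 147·334/653 = 75.1884; c·n₁/n = 38·319/653 = 18.5636
Stratum 2 (Middle): n₁ = 99, n₀ = 205, n = 304; a·n₀/n = 70·205/304 = 47.2039; c·n₁/n = 35·99/304 = 11.3980
Stratum 3 (High): n₁ = 104, n₀ = 313, n = 417; a·n₀/n = 92·313/417 = 69.0552; c·n₁/n = 166·104/417 = 41.4005
RR_MH = (75.1884 + 47.2039 + 69.0552) / (18.5636 + 11.3980 + 41.4005) = 191.4475 / 71.3621 = 2.68276

2.683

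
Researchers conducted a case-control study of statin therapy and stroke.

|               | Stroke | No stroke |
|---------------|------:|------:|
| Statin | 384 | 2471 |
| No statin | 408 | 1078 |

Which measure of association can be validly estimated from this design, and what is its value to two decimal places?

Cells: a = 384, b = 2471, c = 408, d = 1078.
This is a case-control study: participants were sampled on outcome status, so risks in the source population cannot be estimated directly — relative risk is not valid here. The odds ratio is the appropriate measure.
OR = (a·d)/(b·c) = (384 × 1078) / (2471 × 408) = 413952 / 1008168 = 0.41060

0.41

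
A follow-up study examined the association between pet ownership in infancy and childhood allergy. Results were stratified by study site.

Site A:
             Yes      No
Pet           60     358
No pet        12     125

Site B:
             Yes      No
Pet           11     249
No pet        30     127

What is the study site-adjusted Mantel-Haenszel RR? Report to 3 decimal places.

0.683

RR_MH = Σ(aᵢ·n₀ᵢ/nᵢ) / Σ(cᵢ·n₁ᵢ/nᵢ), with n₁ᵢ = aᵢ+bᵢ (exposed), n₀ᵢ = cᵢ+dᵢ (unexposed), nᵢ = n₁ᵢ+n₀ᵢ.
Stratum 1 (Site A): n₁ = 418, n₀ = 137, n = 555; a·n₀/n = 60·137/555 = 14.8108; c·n₁/n = 12·418/555 = 9.0378
Stratum 2 (Site B): n₁ = 260, n₀ = 157, n = 417; a·n₀/n = 11·157/417 = 4.1415; c·n₁/n = 30·260/417 = 18.7050
RR_MH = (14.8108 + 4.1415) / (9.0378 + 18.7050) = 18.9523 / 27.7429 = 0.68314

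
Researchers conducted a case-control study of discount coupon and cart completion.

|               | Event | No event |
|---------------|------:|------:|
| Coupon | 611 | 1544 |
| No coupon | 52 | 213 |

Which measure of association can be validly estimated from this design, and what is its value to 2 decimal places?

1.62

Cells: a = 611, b = 1544, c = 52, d = 213.
This is a case-control study: participants were sampled on outcome status, so risks in the source population cannot be estimated directly — relative risk is not valid here. The odds ratio is the appropriate measure.
OR = (a·d)/(b·c) = (611 × 213) / (1544 × 52) = 130143 / 80288 = 1.62095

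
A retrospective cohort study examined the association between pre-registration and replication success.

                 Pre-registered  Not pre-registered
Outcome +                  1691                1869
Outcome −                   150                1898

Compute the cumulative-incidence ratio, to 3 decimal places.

Reading the table with exposure as columns: a = 1691 (Pre-registered, case), b = 150 (Pre-registered, non-case), c = 1869 (Not pre-registered, case), d = 1898.
Risk in exposed = 1691/1841 = 0.91852; risk in unexposed = 1869/3767 = 0.49615.
RR = 0.91852 / 0.49615 = 1.85130
The risk among the exposed is 1.85 times that among the unexposed.

1.851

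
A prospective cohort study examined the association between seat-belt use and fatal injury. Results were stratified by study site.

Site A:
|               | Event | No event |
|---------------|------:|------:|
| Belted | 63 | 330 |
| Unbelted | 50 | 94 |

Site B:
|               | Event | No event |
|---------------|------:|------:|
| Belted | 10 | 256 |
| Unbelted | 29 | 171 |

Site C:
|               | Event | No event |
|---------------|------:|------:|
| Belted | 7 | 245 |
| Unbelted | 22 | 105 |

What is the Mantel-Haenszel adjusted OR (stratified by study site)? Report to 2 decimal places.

OR_MH = Σ(aᵢdᵢ/nᵢ) / Σ(bᵢcᵢ/nᵢ), where nᵢ is the stratum total.
Stratum 1 (Site A): n = 537; a·d/n = 63·94/537 = 11.0279; b·c/n = 330·50/537 = 30.7263
Stratum 2 (Site B): n = 466; a·d/n = 10·171/466 = 3.6695; b·c/n = 256·29/466 = 15.9313
Stratum 3 (Site C): n = 379; a·d/n = 7·105/379 = 1.9393; b·c/n = 245·22/379 = 14.2216
OR_MH = (11.0279 + 3.6695 + 1.9393) / (30.7263 + 15.9313 + 14.2216) = 16.6368 / 60.8792 = 0.27328

0.27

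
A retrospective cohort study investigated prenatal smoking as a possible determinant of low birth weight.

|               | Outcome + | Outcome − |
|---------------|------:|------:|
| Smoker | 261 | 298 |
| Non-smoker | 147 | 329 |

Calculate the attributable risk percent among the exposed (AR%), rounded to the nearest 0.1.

33.9

Cells: a = 261, b = 298, c = 147, d = 329.
Risk in exposed = 261/559 = 0.46691; risk in unexposed = 147/476 = 0.30882.
RR = 0.46691/0.30882 = 1.51188
AR% = (RR − 1)/RR × 100 = (1.51188 − 1)/1.51188 × 100 = 33.8573%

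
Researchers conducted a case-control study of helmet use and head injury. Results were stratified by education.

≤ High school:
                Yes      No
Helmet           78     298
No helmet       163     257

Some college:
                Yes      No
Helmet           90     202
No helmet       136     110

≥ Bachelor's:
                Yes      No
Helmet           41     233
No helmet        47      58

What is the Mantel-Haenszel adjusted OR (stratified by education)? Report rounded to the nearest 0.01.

OR_MH = Σ(aᵢdᵢ/nᵢ) / Σ(bᵢcᵢ/nᵢ), where nᵢ is the stratum total.
Stratum 1 (≤ High school): n = 796; a·d/n = 78·257/796 = 25.1834; b·c/n = 298·163/796 = 61.0226
Stratum 2 (Some college): n = 538; a·d/n = 90·110/538 = 18.4015; b·c/n = 202·136/538 = 51.0632
Stratum 3 (≥ Bachelor's): n = 379; a·d/n = 41·58/379 = 6.2744; b·c/n = 233·47/379 = 28.8945
OR_MH = (25.1834 + 18.4015 + 6.2744) / (61.0226 + 51.0632 + 28.8945) = 49.8593 / 140.9803 = 0.35366

0.35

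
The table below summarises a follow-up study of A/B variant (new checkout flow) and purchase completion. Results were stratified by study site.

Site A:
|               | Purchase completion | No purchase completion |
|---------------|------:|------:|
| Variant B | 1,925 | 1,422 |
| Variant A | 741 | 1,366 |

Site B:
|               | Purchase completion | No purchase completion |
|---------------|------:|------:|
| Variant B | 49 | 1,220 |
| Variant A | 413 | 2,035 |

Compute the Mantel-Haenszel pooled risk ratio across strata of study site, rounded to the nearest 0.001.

RR_MH = Σ(aᵢ·n₀ᵢ/nᵢ) / Σ(cᵢ·n₁ᵢ/nᵢ), with n₁ᵢ = aᵢ+bᵢ (exposed), n₀ᵢ = cᵢ+dᵢ (unexposed), nᵢ = n₁ᵢ+n₀ᵢ.
Stratum 1 (Site A): n₁ = 3347, n₀ = 2107, n = 5454; a·n₀/n = 1925·2107/5454 = 743.6698; c·n₁/n = 741·3347/5454 = 454.7354
Stratum 2 (Site B): n₁ = 1269, n₀ = 2448, n = 3717; a·n₀/n = 49·2448/3717 = 32.2712; c·n₁/n = 413·1269/3717 = 141.0000
RR_MH = (743.6698 + 32.2712) / (454.7354 + 141.0000) = 775.9410 / 595.7354 = 1.30249

1.302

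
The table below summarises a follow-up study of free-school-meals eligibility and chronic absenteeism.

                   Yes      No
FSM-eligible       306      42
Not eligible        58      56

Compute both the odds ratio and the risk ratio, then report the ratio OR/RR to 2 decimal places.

4.07

Cells: a = 306, b = 42, c = 58, d = 56.
OR = (306·56)/(42·58) = 17136/2436 = 7.03448
Risk in exposed = 306/348 = 0.87931; risk in unexposed = 58/114 = 0.50877; RR = 1.72830
OR/RR = 7.03448 / 1.72830 = 4.07018
The outcome is not rare, so the OR lies further from 1 than the RR.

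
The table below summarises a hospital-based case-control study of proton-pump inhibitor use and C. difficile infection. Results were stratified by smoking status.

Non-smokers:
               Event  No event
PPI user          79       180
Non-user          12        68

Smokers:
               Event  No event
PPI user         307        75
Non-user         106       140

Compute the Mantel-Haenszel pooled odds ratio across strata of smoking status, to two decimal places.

4.43

OR_MH = Σ(aᵢdᵢ/nᵢ) / Σ(bᵢcᵢ/nᵢ), where nᵢ is the stratum total.
Stratum 1 (Non-smokers): n = 339; a·d/n = 79·68/339 = 15.8466; b·c/n = 180·12/339 = 6.3717
Stratum 2 (Smokers): n = 628; a·d/n = 307·140/628 = 68.4395; b·c/n = 75·106/628 = 12.6592
OR_MH = (15.8466 + 68.4395) / (6.3717 + 12.6592) = 84.2861 / 19.0309 = 4.42890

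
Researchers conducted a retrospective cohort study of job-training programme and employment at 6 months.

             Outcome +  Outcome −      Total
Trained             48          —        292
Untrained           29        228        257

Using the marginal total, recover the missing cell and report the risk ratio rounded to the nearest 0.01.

The missing cell is in the exposed row: 292 − 48 = 244.
So a = 48, b = 244, c = 29, d = 228.
RR = [a/(a+b)] / [c/(c+d)] = (48/292) / (29/257) = 0.16438/0.11284 = 1.45678

1.46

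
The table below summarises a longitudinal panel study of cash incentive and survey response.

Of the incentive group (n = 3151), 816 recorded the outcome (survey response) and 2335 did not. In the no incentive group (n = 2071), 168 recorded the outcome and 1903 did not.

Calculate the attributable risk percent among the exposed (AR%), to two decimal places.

From the description: a = 816, b = 2335, c = 168, d = 1903.
Risk in exposed = 816/3151 = 0.25897; risk in unexposed = 168/2071 = 0.08112.
RR = 0.25897/0.08112 = 3.19237
AR% = (RR − 1)/RR × 100 = (3.19237 − 1)/3.19237 × 100 = 68.6753%

68.68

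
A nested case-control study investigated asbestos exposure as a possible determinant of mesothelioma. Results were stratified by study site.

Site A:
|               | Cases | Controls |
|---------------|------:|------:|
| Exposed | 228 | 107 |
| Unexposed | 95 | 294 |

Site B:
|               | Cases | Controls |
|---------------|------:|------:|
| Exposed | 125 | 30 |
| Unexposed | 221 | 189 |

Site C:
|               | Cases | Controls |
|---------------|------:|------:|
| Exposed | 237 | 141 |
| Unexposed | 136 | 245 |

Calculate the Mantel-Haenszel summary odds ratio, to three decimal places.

4.132

OR_MH = Σ(aᵢdᵢ/nᵢ) / Σ(bᵢcᵢ/nᵢ), where nᵢ is the stratum total.
Stratum 1 (Site A): n = 724; a·d/n = 228·294/724 = 92.5856; b·c/n = 107·95/724 = 14.0401
Stratum 2 (Site B): n = 565; a·d/n = 125·189/565 = 41.8142; b·c/n = 30·221/565 = 11.7345
Stratum 3 (Site C): n = 759; a·d/n = 237·245/759 = 76.5020; b·c/n = 141·136/759 = 25.2648
OR_MH = (92.5856 + 41.8142 + 76.5020) / (14.0401 + 11.7345 + 25.2648) = 210.9018 / 51.0394 = 4.13214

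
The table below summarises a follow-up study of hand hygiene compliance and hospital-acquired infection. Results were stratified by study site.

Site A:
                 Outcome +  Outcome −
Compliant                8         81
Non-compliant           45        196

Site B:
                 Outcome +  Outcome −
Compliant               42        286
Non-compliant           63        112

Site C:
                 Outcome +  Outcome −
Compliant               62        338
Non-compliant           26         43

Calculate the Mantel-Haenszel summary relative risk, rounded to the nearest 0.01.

RR_MH = Σ(aᵢ·n₀ᵢ/nᵢ) / Σ(cᵢ·n₁ᵢ/nᵢ), with n₁ᵢ = aᵢ+bᵢ (exposed), n₀ᵢ = cᵢ+dᵢ (unexposed), nᵢ = n₁ᵢ+n₀ᵢ.
Stratum 1 (Site A): n₁ = 89, n₀ = 241, n = 330; a·n₀/n = 8·241/330 = 5.8424; c·n₁/n = 45·89/330 = 12.1364
Stratum 2 (Site B): n₁ = 328, n₀ = 175, n = 503; a·n₀/n = 42·175/503 = 14.6123; c·n₁/n = 63·328/503 = 41.0815
Stratum 3 (Site C): n₁ = 400, n₀ = 69, n = 469; a·n₀/n = 62·69/469 = 9.1215; c·n₁/n = 26·400/469 = 22.1748
RR_MH = (5.8424 + 14.6123 + 9.1215) / (12.1364 + 41.0815 + 22.1748) = 29.5763 / 75.3927 = 0.39230

0.39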